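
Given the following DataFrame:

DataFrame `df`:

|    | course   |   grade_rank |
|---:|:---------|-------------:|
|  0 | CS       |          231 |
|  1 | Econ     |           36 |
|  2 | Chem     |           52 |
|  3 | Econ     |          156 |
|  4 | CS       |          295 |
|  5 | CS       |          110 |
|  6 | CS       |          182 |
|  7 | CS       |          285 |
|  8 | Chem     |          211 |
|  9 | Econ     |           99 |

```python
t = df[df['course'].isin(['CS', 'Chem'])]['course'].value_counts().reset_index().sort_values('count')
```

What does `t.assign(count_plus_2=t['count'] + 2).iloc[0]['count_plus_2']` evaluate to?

filter rows where course in ['CS', 'Chem']:
  course  grade_rank
0     CS         231
2   Chem          52
4     CS         295
5     CS         110
6     CS         182
7     CS         285
8   Chem         211
value_counts of course:
course
CS      5
Chem    2
Name: count, dtype: int64
reset_index():
  course  count
0     CS      5
1   Chem      2
sort by count:
  course  count
1   Chem      2
0     CS      5
add column count_plus_2 = t['count'] + 2:
  course  count  count_plus_2
1   Chem      2             4
0     CS      5             7
Reading off the value at position 0, column 'count_plus_2', we get 4.

4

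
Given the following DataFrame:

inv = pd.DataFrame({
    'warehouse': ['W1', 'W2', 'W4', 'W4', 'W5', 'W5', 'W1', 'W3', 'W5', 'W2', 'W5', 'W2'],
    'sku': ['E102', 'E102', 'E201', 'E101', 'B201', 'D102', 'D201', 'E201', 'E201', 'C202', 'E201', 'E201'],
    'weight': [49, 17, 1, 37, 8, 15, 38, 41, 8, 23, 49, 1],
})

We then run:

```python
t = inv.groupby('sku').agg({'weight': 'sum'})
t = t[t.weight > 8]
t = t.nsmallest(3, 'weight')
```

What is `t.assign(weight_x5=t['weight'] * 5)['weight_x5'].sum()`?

group by sku, sum of weight:
      weight
sku         
B201       8
C202      23
D102      15
D201      38
E101      37
E102      66
E201     100
filter rows where weight > 8:
      weight
sku         
C202      23
D102      15
D201      38
E101      37
E102      66
E201     100
take 3 rows with smallest weight:
      weight
sku         
D102      15
C202      23
E101      37
add column weight_x5 = t['weight'] * 5:
      weight  weight_x5
sku                    
D102      15         75
C202      23        115
E101      37        185
sum of column 'weight_x5' → 375

375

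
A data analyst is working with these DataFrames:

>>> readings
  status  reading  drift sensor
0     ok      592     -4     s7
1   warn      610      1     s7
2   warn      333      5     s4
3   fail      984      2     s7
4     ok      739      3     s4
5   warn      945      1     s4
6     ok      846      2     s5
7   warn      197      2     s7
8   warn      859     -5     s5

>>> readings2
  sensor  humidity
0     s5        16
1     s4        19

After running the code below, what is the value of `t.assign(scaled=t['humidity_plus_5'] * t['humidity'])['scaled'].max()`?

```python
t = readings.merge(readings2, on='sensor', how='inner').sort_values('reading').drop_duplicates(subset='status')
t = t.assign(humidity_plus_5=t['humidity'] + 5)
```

merge on 'sensor' (how='inner') → 5 rows:
  status  reading  drift sensor  humidity
0   warn      333      5     s4        19
1     ok      739      3     s4        19
2   warn      945      1     s4        19
3     ok      846      2     s5        16
4   warn      859     -5     s5        16
sort by reading:
  status  reading  drift sensor  humidity
0   warn      333      5     s4        19
1     ok      739      3     s4        19
3     ok      846      2     s5        16
4   warn      859     -5     s5        16
2   warn      945      1     s4        19
drop duplicate status (keep=first):
  status  reading  drift sensor  humidity
0   warn      333      5     s4        19
1     ok      739      3     s4        19
add column humidity_plus_5 = t['humidity'] + 5:
  status  reading  drift sensor  humidity  humidity_plus_5
0   warn      333      5     s4        19               24
1     ok      739      3     s4        19               24
add column scaled = t['humidity_plus_5'] * t['humidity']:
  status  reading  drift sensor  humidity  humidity_plus_5  scaled
0   warn      333      5     s4        19               24     456
1     ok      739      3     s4        19               24     456

456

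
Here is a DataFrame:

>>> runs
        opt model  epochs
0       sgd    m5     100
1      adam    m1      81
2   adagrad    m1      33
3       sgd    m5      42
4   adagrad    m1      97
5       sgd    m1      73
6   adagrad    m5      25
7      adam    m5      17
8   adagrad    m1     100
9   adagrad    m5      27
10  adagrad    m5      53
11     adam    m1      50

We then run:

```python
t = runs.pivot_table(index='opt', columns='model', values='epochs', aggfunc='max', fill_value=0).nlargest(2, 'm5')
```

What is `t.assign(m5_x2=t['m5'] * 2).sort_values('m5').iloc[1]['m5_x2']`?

200

pivot: rows=opt, cols=model, max(epochs):
model     m1   m5
opt              
adagrad  100   53
adam      81   17
sgd       73  100
take 2 rows with largest m5:
model     m1   m5
opt              
sgd       73  100
adagrad  100   53
add column m5_x2 = t['m5'] * 2:
model     m1   m5  m5_x2
opt                     
sgd       73  100    200
adagrad  100   53    106
sort by m5:
model     m1   m5  m5_x2
opt                     
adagrad  100   53    106
sgd       73  100    200
Hence 200.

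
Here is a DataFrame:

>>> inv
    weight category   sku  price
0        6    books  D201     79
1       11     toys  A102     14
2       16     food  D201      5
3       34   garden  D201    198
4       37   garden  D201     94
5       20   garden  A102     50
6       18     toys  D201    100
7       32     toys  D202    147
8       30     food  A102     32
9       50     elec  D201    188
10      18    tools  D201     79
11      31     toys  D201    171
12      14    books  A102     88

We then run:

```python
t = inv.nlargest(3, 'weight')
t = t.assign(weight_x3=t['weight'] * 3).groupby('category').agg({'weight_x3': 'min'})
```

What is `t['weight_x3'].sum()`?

take 3 rows with largest weight:
   weight category   sku  price
9      50     elec  D201    188
4      37   garden  D201     94
3      34   garden  D201    198
add column weight_x3 = t['weight'] * 3:
   weight category   sku  price  weight_x3
9      50     elec  D201    188        150
4      37   garden  D201     94        111
3      34   garden  D201    198        102
group by category, min of weight_x3:
          weight_x3
category           
elec            150
garden          102

252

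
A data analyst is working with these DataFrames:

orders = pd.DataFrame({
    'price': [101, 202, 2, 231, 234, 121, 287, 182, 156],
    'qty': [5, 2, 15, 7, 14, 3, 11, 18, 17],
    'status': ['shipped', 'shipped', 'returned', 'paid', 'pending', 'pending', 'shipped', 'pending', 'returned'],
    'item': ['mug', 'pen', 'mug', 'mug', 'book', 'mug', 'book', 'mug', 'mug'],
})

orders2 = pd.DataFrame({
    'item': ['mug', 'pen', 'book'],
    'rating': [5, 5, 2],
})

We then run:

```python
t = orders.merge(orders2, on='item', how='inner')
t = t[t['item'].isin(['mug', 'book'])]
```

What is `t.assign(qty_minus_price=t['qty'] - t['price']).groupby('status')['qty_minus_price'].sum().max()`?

merge on 'item' (how='inner') → 9 rows:
   price  qty    status  item  rating
0    101    5   shipped   mug       5
1    202    2   shipped   pen       5
2      2   15  returned   mug       5
3    231    7      paid   mug       5
4    234   14   pending  book       2
5    121    3   pending   mug       5
6    287   11   shipped  book       2
7    182   18   pending   mug       5
8    156   17  returned   mug       5
filter rows where item in ['mug', 'book']:
   price  qty    status  item  rating
0    101    5   shipped   mug       5
2      2   15  returned   mug       5
3    231    7      paid   mug       5
4    234   14   pending  book       2
5    121    3   pending   mug       5
6    287   11   shipped  book       2
7    182   18   pending   mug       5
8    156   17  returned   mug       5
add column qty_minus_price = t['qty'] - t['price']:
   price  qty    status  item  rating  qty_minus_price
0    101    5   shipped   mug       5              -96
2      2   15  returned   mug       5               13
3    231    7      paid   mug       5             -224
4    234   14   pending  book       2             -220
5    121    3   pending   mug       5             -118
6    287   11   shipped  book       2             -276
7    182   18   pending   mug       5             -164
8    156   17  returned   mug       5             -139
group by status, sum of qty_minus_price:
status
paid       -224
pending    -502
returned   -126
shipped    -372
Name: qty_minus_price, dtype: int64
Then the max of the resulting series: -126

-126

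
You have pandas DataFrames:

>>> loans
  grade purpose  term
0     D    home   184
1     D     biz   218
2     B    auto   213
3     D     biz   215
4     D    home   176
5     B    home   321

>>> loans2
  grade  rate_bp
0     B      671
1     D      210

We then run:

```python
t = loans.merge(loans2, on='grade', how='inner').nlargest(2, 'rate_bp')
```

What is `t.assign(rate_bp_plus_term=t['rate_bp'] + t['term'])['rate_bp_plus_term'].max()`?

merge on 'grade' (how='inner') → 6 rows:
  grade purpose  term  rate_bp
0     D    home   184      210
1     D     biz   218      210
2     B    auto   213      671
3     D     biz   215      210
4     D    home   176      210
5     B    home   321      671
take 2 rows with largest rate_bp:
  grade purpose  term  rate_bp
2     B    auto   213      671
5     B    home   321      671
add column rate_bp_plus_term = t['rate_bp'] + t['term']:
  grade purpose  term  rate_bp  rate_bp_plus_term
2     B    auto   213      671                884
5     B    home   321      671                992
Hence 992.

992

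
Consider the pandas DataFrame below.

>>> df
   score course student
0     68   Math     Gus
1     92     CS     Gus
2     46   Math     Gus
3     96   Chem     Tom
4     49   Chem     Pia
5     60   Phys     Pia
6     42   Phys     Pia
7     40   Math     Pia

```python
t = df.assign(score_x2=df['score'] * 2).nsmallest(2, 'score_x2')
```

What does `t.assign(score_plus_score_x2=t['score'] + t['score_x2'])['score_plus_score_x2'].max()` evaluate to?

add column score_x2 = df['score'] * 2:
   score course student  score_x2
0     68   Math     Gus       136
1     92     CS     Gus       184
2     46   Math     Gus        92
3     96   Chem     Tom       192
4     49   Chem     Pia        98
5     60   Phys     Pia       120
6     42   Phys     Pia        84
7     40   Math     Pia        80
take 2 rows with smallest score_x2:
   score course student  score_x2
7     40   Math     Pia        80
6     42   Phys     Pia        84
add column score_plus_score_x2 = t['score'] + t['score_x2']:
   score course student  score_x2  score_plus_score_x2
7     40   Math     Pia        80                  120
6     42   Phys     Pia        84                  126

126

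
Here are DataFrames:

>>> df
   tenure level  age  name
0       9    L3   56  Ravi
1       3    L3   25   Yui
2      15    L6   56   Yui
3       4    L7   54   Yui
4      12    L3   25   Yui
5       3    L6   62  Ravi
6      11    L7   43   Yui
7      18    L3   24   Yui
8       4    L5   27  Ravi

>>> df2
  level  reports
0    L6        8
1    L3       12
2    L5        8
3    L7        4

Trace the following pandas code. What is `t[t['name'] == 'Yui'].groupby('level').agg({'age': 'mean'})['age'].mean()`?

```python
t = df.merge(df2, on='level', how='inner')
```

merge on 'level' (how='inner') → 9 rows:
   tenure level  age  name  reports
0       9    L3   56  Ravi       12
1       3    L3   25   Yui       12
2      15    L6   56   Yui        8
3       4    L7   54   Yui        4
4      12    L3   25   Yui       12
5       3    L6   62  Ravi        8
6      11    L7   43   Yui        4
7      18    L3   24   Yui       12
8       4    L5   27  Ravi        8
filter rows where name == 'Yui':
   tenure level  age name  reports
1       3    L3   25  Yui       12
2      15    L6   56  Yui        8
3       4    L7   54  Yui        4
4      12    L3   25  Yui       12
6      11    L7   43  Yui        4
7      18    L3   24  Yui       12
group by level, mean of age:
             age
level           
L3     24.666667
L6     56.000000
L7     48.500000

43.0555555556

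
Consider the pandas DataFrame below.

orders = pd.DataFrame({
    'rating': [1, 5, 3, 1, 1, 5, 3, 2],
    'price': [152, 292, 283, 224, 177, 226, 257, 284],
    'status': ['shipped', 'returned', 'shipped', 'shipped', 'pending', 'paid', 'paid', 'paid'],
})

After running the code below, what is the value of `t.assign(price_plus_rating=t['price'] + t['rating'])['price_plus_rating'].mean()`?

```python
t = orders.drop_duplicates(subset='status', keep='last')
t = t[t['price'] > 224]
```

291.5

drop duplicate status (keep=last):
   rating  price    status
1       5    292  returned
3       1    224   shipped
4       1    177   pending
7       2    284      paid
filter rows where price > 224:
   rating  price    status
1       5    292  returned
7       2    284      paid
add column price_plus_rating = t['price'] + t['rating']:
   rating  price    status  price_plus_rating
1       5    292  returned                297
7       2    284      paid                286
Finally, mean of column 'price_plus_rating' = 291.5.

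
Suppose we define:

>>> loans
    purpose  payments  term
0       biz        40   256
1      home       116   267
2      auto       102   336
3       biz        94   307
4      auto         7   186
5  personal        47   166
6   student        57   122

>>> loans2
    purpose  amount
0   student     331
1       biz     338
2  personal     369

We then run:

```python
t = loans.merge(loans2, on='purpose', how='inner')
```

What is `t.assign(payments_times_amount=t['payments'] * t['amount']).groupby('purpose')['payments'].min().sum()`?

merge on 'purpose' (how='inner') → 4 rows:
    purpose  payments  term  amount
0       biz        40   256     338
1       biz        94   307     338
2  personal        47   166     369
3   student        57   122     331
add column payments_times_amount = t['payments'] * t['amount']:
    purpose  payments  term  amount  payments_times_amount
0       biz        40   256     338                  13520
1       biz        94   307     338                  31772
2  personal        47   166     369                  17343
3   student        57   122     331                  18867
group by purpose, min of payments:
purpose
biz         40
personal    47
student     57
Name: payments, dtype: int64
Hence 144.

144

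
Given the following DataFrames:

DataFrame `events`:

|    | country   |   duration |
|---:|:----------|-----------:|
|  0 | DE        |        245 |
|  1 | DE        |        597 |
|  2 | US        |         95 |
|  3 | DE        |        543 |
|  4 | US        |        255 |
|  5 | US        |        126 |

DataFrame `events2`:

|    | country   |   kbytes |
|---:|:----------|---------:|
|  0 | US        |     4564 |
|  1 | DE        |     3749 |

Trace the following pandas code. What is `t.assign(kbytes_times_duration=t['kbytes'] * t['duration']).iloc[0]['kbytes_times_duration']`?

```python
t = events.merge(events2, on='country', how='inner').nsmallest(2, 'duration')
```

433580

merge on 'country' (how='inner') → 6 rows:
  country  duration  kbytes
0      DE       245    3749
1      DE       597    3749
2      US        95    4564
3      DE       543    3749
4      US       255    4564
5      US       126    4564
take 2 rows with smallest duration:
  country  duration  kbytes
2      US        95    4564
5      US       126    4564
add column kbytes_times_duration = t['kbytes'] * t['duration']:
  country  duration  kbytes  kbytes_times_duration
2      US        95    4564                 433580
5      US       126    4564                 575064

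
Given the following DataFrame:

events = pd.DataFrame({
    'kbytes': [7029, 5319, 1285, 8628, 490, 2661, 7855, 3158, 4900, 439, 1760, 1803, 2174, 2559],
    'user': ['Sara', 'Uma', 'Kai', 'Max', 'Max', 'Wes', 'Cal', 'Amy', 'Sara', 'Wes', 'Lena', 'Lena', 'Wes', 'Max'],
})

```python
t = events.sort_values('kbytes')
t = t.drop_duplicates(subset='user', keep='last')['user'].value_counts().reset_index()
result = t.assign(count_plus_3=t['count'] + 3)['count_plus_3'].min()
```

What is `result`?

sort by kbytes:
    kbytes  user
9      439   Wes
4      490   Max
2     1285   Kai
10    1760  Lena
11    1803  Lena
12    2174   Wes
13    2559   Max
5     2661   Wes
7     3158   Amy
8     4900  Sara
1     5319   Uma
0     7029  Sara
6     7855   Cal
3     8628   Max
drop duplicate user (keep=last):
    kbytes  user
2     1285   Kai
11    1803  Lena
5     2661   Wes
7     3158   Amy
1     5319   Uma
0     7029  Sara
6     7855   Cal
3     8628   Max
value_counts of user:
user
Kai     1
Lena    1
Wes     1
Amy     1
Uma     1
Sara    1
Cal     1
Max     1
Name: count, dtype: int64
reset_index():
   user  count
0   Kai      1
1  Lena      1
2   Wes      1
3   Amy      1
4   Uma      1
5  Sara      1
6   Cal      1
7   Max      1
add column count_plus_3 = t['count'] + 3:
   user  count  count_plus_3
0   Kai      1             4
1  Lena      1             4
2   Wes      1             4
3   Amy      1             4
4   Uma      1             4
5  Sara      1             4
6   Cal      1             4
7   Max      1             4

4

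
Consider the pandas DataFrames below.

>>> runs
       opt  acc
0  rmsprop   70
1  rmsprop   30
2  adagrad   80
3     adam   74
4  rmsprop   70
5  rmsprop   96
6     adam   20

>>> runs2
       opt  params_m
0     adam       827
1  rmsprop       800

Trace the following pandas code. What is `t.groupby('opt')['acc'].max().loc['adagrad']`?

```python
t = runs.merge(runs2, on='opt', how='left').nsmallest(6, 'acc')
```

merge on 'opt' (how='left') → 7 rows:
       opt  acc  params_m
0  rmsprop   70     800.0
1  rmsprop   30     800.0
2  adagrad   80       NaN
3     adam   74     827.0
4  rmsprop   70     800.0
5  rmsprop   96     800.0
6     adam   20     827.0
take 6 rows with smallest acc:
       opt  acc  params_m
6     adam   20     827.0
1  rmsprop   30     800.0
0  rmsprop   70     800.0
4  rmsprop   70     800.0
3     adam   74     827.0
2  adagrad   80       NaN
group by opt, max of acc:
opt
adagrad    80
adam       74
rmsprop    70
Name: acc, dtype: int64
Taking the value at index 'adagrad' gives 80.

80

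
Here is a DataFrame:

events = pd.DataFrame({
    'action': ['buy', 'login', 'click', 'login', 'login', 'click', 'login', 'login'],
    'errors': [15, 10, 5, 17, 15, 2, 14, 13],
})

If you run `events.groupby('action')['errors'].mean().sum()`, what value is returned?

32.3

group by action, mean of errors:
action
buy      15.0
click     3.5
login    13.8
Name: errors, dtype: float64
So sum() = 32.3.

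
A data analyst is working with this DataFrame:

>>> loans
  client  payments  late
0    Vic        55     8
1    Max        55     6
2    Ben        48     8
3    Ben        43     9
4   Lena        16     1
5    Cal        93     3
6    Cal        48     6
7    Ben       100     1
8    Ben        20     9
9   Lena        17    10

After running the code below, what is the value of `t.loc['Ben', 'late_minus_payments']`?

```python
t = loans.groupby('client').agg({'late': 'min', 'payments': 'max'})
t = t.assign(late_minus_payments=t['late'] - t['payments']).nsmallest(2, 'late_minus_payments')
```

-99

group by client: min(late), max(payments):
        late  payments
client                
Ben        1       100
Cal        3        93
Lena       1        17
Max        6        55
Vic        8        55
add column late_minus_payments = t['late'] - t['payments']:
        late  payments  late_minus_payments
client                                     
Ben        1       100                  -99
Cal        3        93                  -90
Lena       1        17                  -16
Max        6        55                  -49
Vic        8        55                  -47
take 2 rows with smallest late_minus_payments:
        late  payments  late_minus_payments
client                                     
Ben        1       100                  -99
Cal        3        93                  -90
The value at row 'Ben', column 'late_minus_payments' is -99.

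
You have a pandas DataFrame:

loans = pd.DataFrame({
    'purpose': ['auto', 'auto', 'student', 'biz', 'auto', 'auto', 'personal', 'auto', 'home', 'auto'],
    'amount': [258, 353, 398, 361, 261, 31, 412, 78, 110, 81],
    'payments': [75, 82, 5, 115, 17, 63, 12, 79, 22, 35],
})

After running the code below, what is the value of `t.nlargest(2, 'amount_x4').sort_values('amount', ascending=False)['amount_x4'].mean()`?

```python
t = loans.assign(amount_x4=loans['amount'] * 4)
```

add column amount_x4 = loans['amount'] * 4:
    purpose  amount  payments  amount_x4
0      auto     258        75       1032
1      auto     353        82       1412
2   student     398         5       1592
3       biz     361       115       1444
4      auto     261        17       1044
5      auto      31        63        124
6  personal     412        12       1648
7      auto      78        79        312
8      home     110        22        440
9      auto      81        35        324
take 2 rows with largest amount_x4:
    purpose  amount  payments  amount_x4
6  personal     412        12       1648
2   student     398         5       1592
sort by amount descending:
    purpose  amount  payments  amount_x4
6  personal     412        12       1648
2   student     398         5       1592
Reading off the mean of column 'amount_x4', we get 1620.0.

1620.0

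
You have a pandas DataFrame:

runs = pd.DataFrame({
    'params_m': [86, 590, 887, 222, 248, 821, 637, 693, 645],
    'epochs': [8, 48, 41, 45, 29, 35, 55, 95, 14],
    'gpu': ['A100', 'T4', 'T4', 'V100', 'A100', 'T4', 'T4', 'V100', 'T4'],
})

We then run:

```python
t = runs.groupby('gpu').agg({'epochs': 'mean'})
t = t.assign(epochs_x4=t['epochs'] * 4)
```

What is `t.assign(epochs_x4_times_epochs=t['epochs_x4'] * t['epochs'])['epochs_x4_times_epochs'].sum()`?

26928.84

group by gpu, mean of epochs:
      epochs
gpu         
A100    18.5
T4      38.6
V100    70.0
add column epochs_x4 = t['epochs'] * 4:
      epochs  epochs_x4
gpu                    
A100    18.5       74.0
T4      38.6      154.4
V100    70.0      280.0
add column epochs_x4_times_epochs = t['epochs_x4'] * t['epochs']:
      epochs  epochs_x4  epochs_x4_times_epochs
gpu                                            
A100    18.5       74.0                 1369.00
T4      38.6      154.4                 5959.84
V100    70.0      280.0                19600.00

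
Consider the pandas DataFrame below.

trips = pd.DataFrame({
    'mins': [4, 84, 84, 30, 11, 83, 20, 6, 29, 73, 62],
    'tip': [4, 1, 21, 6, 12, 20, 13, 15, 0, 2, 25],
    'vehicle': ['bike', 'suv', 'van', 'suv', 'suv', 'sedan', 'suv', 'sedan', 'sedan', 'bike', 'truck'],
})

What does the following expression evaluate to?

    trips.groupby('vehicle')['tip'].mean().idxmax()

truck

group by vehicle, mean of tip:
vehicle
bike      3.000000
sedan    11.666667
suv       8.000000
truck    25.000000
van      21.000000
Name: tip, dtype: float64
So idxmax() = truck.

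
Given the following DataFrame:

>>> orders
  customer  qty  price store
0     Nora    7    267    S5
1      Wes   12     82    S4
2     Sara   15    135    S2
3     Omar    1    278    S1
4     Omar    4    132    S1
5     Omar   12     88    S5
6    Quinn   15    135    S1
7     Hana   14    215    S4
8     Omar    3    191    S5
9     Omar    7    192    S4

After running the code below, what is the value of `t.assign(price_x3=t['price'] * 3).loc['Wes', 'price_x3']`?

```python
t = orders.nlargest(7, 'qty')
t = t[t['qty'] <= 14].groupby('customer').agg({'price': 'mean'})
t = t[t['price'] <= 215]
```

take 7 rows with largest qty:
  customer  qty  price store
2     Sara   15    135    S2
6    Quinn   15    135    S1
7     Hana   14    215    S4
1      Wes   12     82    S4
5     Omar   12     88    S5
0     Nora    7    267    S5
9     Omar    7    192    S4
filter rows where qty <= 14:
  customer  qty  price store
7     Hana   14    215    S4
1      Wes   12     82    S4
5     Omar   12     88    S5
0     Nora    7    267    S5
9     Omar    7    192    S4
group by customer, mean of price:
          price
customer       
Hana      215.0
Nora      267.0
Omar      140.0
Wes        82.0
filter rows where price <= 215:
          price
customer       
Hana      215.0
Omar      140.0
Wes        82.0
add column price_x3 = t['price'] * 3:
          price  price_x3
customer                 
Hana      215.0     645.0
Omar      140.0     420.0
Wes        82.0     246.0

246.0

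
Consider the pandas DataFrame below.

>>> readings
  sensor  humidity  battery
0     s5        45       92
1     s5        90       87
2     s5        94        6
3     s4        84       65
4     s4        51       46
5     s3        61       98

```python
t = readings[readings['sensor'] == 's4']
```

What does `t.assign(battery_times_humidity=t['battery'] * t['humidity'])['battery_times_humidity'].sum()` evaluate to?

filter rows where sensor == 's4':
  sensor  humidity  battery
3     s4        84       65
4     s4        51       46
add column battery_times_humidity = t['battery'] * t['humidity']:
  sensor  humidity  battery  battery_times_humidity
3     s4        84       65                    5460
4     s4        51       46                    2346
Reading off the sum of column 'battery_times_humidity', we get 7806.

7806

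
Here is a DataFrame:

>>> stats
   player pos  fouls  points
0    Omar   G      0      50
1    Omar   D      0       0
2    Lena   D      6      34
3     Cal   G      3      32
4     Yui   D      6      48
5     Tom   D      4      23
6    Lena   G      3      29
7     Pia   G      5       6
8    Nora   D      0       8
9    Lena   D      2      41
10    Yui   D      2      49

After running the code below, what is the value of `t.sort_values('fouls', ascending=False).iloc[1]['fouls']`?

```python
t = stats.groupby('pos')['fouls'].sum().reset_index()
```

group by pos, sum of fouls:
pos
D    20
G    11
Name: fouls, dtype: int64
reset_index():
  pos  fouls
0   D     20
1   G     11
sort by fouls descending:
  pos  fouls
0   D     20
1   G     11
value at position 1, column 'fouls' → 11

11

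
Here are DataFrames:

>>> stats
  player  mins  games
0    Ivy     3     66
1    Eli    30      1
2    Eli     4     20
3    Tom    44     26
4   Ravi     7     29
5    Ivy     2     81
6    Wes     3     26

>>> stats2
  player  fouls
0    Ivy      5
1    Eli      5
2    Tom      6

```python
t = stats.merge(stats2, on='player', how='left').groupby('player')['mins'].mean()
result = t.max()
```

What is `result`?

merge on 'player' (how='left') → 7 rows:
  player  mins  games  fouls
0    Ivy     3     66    5.0
1    Eli    30      1    5.0
2    Eli     4     20    5.0
3    Tom    44     26    6.0
4   Ravi     7     29    NaN
5    Ivy     2     81    5.0
6    Wes     3     26    NaN
group by player, mean of mins:
player
Eli     17.0
Ivy      2.5
Ravi     7.0
Tom     44.0
Wes      3.0
Name: mins, dtype: float64

44.0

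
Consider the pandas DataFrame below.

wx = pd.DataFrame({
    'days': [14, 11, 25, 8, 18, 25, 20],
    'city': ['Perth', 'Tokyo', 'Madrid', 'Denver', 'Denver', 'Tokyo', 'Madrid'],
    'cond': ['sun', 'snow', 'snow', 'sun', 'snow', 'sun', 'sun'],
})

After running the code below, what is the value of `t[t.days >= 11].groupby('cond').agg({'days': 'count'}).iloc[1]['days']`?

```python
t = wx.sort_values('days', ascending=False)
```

sort by days descending:
   days    city  cond
2    25  Madrid  snow
5    25   Tokyo   sun
6    20  Madrid   sun
4    18  Denver  snow
0    14   Perth   sun
1    11   Tokyo  snow
3     8  Denver   sun
filter rows where days >= 11:
   days    city  cond
2    25  Madrid  snow
5    25   Tokyo   sun
6    20  Madrid   sun
4    18  Denver  snow
0    14   Perth   sun
1    11   Tokyo  snow
group by cond, count of days:
      days
cond      
snow     3
sun      3
Hence 3.

3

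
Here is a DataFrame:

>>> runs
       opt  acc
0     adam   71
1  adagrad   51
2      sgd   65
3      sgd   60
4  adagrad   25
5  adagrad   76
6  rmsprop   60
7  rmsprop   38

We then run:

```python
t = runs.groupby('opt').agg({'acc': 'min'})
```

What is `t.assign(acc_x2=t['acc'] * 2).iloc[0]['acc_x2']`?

50

group by opt, min of acc:
         acc
opt         
adagrad   25
adam      71
rmsprop   38
sgd       60
add column acc_x2 = t['acc'] * 2:
         acc  acc_x2
opt                 
adagrad   25      50
adam      71     142
rmsprop   38      76
sgd       60     120
So iloc[0]['acc_x2'] = 50.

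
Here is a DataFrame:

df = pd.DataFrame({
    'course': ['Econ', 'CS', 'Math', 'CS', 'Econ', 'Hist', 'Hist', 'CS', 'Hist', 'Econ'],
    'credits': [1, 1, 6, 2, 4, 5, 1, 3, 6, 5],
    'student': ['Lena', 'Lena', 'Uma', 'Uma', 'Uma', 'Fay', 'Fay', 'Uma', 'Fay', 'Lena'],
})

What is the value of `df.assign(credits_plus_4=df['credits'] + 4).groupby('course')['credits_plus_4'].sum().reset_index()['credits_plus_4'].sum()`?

74

add column credits_plus_4 = df['credits'] + 4:
  course  credits student  credits_plus_4
0   Econ        1    Lena               5
1     CS        1    Lena               5
2   Math        6     Uma              10
3     CS        2     Uma               6
4   Econ        4     Uma               8
5   Hist        5     Fay               9
6   Hist        1     Fay               5
7     CS        3     Uma               7
8   Hist        6     Fay              10
9   Econ        5    Lena               9
group by course, sum of credits_plus_4:
course
CS      18
Econ    22
Hist    24
Math    10
Name: credits_plus_4, dtype: int64
reset_index():
  course  credits_plus_4
0     CS              18
1   Econ              22
2   Hist              24
3   Math              10
sum of column 'credits_plus_4' → 74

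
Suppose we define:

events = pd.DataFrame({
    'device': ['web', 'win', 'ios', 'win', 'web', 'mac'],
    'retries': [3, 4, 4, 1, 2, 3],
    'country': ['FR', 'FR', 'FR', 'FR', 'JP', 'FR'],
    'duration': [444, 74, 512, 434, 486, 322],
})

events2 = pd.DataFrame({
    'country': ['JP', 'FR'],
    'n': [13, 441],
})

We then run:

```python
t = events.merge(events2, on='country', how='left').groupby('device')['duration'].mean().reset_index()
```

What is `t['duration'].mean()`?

merge on 'country' (how='left') → 6 rows:
  device  retries country  duration    n
0    web        3      FR       444  441
1    win        4      FR        74  441
2    ios        4      FR       512  441
3    win        1      FR       434  441
4    web        2      JP       486   13
5    mac        3      FR       322  441
group by device, mean of duration:
device
ios    512.0
mac    322.0
web    465.0
win    254.0
Name: duration, dtype: float64
reset_index():
  device  duration
0    ios     512.0
1    mac     322.0
2    web     465.0
3    win     254.0

388.25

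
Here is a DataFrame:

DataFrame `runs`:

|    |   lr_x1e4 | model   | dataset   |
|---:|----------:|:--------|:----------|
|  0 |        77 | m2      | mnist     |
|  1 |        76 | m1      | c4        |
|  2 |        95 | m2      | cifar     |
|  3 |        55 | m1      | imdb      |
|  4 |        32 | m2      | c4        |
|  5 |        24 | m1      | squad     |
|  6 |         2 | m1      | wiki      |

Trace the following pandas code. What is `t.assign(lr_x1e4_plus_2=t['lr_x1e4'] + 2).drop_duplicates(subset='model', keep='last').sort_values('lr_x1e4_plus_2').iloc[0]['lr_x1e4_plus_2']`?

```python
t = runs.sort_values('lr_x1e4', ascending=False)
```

sort by lr_x1e4 descending:
   lr_x1e4 model dataset
2       95    m2   cifar
0       77    m2   mnist
1       76    m1      c4
3       55    m1    imdb
4       32    m2      c4
5       24    m1   squad
6        2    m1    wiki
add column lr_x1e4_plus_2 = t['lr_x1e4'] + 2:
   lr_x1e4 model dataset  lr_x1e4_plus_2
2       95    m2   cifar              97
0       77    m2   mnist              79
1       76    m1      c4              78
3       55    m1    imdb              57
4       32    m2      c4              34
5       24    m1   squad              26
6        2    m1    wiki               4
drop duplicate model (keep=last):
   lr_x1e4 model dataset  lr_x1e4_plus_2
4       32    m2      c4              34
6        2    m1    wiki               4
sort by lr_x1e4_plus_2:
   lr_x1e4 model dataset  lr_x1e4_plus_2
6        2    m1    wiki               4
4       32    m2      c4              34
Then the value at position 0, column 'lr_x1e4_plus_2': 4

4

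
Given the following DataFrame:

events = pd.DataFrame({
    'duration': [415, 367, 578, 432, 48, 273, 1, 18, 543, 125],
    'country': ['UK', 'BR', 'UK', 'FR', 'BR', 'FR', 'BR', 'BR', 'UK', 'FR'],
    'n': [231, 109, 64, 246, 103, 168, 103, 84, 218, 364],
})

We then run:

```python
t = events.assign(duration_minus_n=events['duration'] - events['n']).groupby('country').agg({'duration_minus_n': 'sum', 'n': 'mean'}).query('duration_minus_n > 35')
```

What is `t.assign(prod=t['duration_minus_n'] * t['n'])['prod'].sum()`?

188418.333333

add column duration_minus_n = events['duration'] - events['n']:
   duration country    n  duration_minus_n
0       415      UK  231               184
1       367      BR  109               258
2       578      UK   64               514
3       432      FR  246               186
4        48      BR  103               -55
5       273      FR  168               105
6         1      BR  103              -102
7        18      BR   84               -66
8       543      UK  218               325
9       125      FR  364              -239
group by country: sum(duration_minus_n), mean(n):
         duration_minus_n           n
country                              
BR                     35   99.750000
FR                     52  259.333333
UK                   1023  171.000000
filter rows where duration_minus_n > 35:
         duration_minus_n           n
country                              
FR                     52  259.333333
UK                   1023  171.000000
add column prod = t['duration_minus_n'] * t['n']:
         duration_minus_n           n           prod
country                                             
FR                     52  259.333333   13485.333333
UK                   1023  171.000000  174933.000000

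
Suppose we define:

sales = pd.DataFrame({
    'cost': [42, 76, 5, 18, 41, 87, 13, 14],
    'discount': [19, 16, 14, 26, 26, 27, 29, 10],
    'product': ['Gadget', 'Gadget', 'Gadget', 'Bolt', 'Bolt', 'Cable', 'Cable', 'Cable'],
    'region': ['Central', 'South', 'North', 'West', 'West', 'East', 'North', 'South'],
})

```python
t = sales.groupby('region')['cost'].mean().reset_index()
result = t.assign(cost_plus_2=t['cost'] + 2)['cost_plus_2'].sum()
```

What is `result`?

222.5

group by region, mean of cost:
region
Central    42.0
East       87.0
North       9.0
South      45.0
West       29.5
Name: cost, dtype: float64
reset_index():
    region  cost
0  Central  42.0
1     East  87.0
2    North   9.0
3    South  45.0
4     West  29.5
add column cost_plus_2 = t['cost'] + 2:
    region  cost  cost_plus_2
0  Central  42.0         44.0
1     East  87.0         89.0
2    North   9.0         11.0
3    South  45.0         47.0
4     West  29.5         31.5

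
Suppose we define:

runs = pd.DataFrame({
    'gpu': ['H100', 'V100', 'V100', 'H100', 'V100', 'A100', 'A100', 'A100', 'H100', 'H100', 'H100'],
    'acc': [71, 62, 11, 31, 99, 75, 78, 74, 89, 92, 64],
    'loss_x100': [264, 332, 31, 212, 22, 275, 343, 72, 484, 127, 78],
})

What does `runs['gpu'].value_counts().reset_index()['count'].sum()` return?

11

value_counts of gpu:
gpu
H100    5
V100    3
A100    3
Name: count, dtype: int64
reset_index():
    gpu  count
0  H100      5
1  V100      3
2  A100      3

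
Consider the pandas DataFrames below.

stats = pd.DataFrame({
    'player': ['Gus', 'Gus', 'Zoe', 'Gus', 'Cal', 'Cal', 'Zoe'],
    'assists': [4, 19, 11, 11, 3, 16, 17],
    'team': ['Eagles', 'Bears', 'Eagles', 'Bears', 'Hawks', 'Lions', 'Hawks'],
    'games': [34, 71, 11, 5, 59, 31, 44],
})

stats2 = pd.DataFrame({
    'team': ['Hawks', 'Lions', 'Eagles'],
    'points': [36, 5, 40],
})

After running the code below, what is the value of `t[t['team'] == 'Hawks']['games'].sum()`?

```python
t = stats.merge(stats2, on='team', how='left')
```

103

merge on 'team' (how='left') → 7 rows:
  player  assists    team  games  points
0    Gus        4  Eagles     34    40.0
1    Gus       19   Bears     71     NaN
2    Zoe       11  Eagles     11    40.0
3    Gus       11   Bears      5     NaN
4    Cal        3   Hawks     59    36.0
5    Cal       16   Lions     31     5.0
6    Zoe       17   Hawks     44    36.0
filter rows where team == 'Hawks':
  player  assists   team  games  points
4    Cal        3  Hawks     59    36.0
6    Zoe       17  Hawks     44    36.0
Finally, sum of column 'games' = 103.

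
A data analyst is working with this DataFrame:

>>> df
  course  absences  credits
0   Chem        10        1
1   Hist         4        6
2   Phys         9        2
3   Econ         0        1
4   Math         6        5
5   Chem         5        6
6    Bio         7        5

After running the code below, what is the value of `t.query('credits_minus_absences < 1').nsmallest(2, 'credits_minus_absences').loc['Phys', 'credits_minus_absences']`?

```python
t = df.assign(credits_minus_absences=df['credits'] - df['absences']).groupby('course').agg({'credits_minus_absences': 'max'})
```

add column credits_minus_absences = df['credits'] - df['absences']:
  course  absences  credits  credits_minus_absences
0   Chem        10        1                      -9
1   Hist         4        6                       2
2   Phys         9        2                      -7
3   Econ         0        1                       1
4   Math         6        5                      -1
5   Chem         5        6                       1
6    Bio         7        5                      -2
group by course, max of credits_minus_absences:
        credits_minus_absences
course                        
Bio                         -2
Chem                         1
Econ                         1
Hist                         2
Math                        -1
Phys                        -7
filter rows where credits_minus_absences < 1:
        credits_minus_absences
course                        
Bio                         -2
Math                        -1
Phys                        -7
take 2 rows with smallest credits_minus_absences:
        credits_minus_absences
course                        
Phys                        -7
Bio                         -2
The value at row 'Phys', column 'credits_minus_absences' is -7.

-7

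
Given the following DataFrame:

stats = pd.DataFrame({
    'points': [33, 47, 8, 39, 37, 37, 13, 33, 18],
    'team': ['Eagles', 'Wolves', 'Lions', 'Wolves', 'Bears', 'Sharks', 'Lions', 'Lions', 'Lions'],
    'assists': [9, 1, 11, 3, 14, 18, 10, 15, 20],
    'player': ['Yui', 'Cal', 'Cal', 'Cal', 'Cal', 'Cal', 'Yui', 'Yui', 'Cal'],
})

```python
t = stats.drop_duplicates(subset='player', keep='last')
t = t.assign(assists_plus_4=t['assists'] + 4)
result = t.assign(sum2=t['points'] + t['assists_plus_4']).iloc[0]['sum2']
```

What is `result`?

drop duplicate player (keep=last):
   points   team  assists player
7      33  Lions       15    Yui
8      18  Lions       20    Cal
add column assists_plus_4 = t['assists'] + 4:
   points   team  assists player  assists_plus_4
7      33  Lions       15    Yui              19
8      18  Lions       20    Cal              24
add column sum2 = t['points'] + t['assists_plus_4']:
   points   team  assists player  assists_plus_4  sum2
7      33  Lions       15    Yui              19    52
8      18  Lions       20    Cal              24    42
Taking the value at position 0, column 'sum2' gives 52.

52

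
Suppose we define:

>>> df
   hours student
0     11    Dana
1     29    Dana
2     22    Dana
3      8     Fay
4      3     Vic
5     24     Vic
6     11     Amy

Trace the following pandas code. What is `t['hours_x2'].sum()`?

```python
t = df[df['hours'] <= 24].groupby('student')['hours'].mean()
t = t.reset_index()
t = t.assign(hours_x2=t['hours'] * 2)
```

filter rows where hours <= 24:
   hours student
0     11    Dana
2     22    Dana
3      8     Fay
4      3     Vic
5     24     Vic
6     11     Amy
group by student, mean of hours:
student
Amy     11.0
Dana    16.5
Fay      8.0
Vic     13.5
Name: hours, dtype: float64
reset_index():
  student  hours
0     Amy   11.0
1    Dana   16.5
2     Fay    8.0
3     Vic   13.5
add column hours_x2 = t['hours'] * 2:
  student  hours  hours_x2
0     Amy   11.0      22.0
1    Dana   16.5      33.0
2     Fay    8.0      16.0
3     Vic   13.5      27.0
Reading off the sum of column 'hours_x2', we get 98.0.

98.0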